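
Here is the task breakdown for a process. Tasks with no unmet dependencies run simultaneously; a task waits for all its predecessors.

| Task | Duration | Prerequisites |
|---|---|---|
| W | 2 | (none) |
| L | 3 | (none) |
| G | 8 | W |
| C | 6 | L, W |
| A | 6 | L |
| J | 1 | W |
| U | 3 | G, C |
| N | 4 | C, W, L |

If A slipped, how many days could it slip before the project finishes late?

Critical path: W→G→U = 2+8+3 = 13, so the finish is 13 days.
A finishes as early as 9 and must finish by 13.
So A can slip 13 − 9 = 4 days.

4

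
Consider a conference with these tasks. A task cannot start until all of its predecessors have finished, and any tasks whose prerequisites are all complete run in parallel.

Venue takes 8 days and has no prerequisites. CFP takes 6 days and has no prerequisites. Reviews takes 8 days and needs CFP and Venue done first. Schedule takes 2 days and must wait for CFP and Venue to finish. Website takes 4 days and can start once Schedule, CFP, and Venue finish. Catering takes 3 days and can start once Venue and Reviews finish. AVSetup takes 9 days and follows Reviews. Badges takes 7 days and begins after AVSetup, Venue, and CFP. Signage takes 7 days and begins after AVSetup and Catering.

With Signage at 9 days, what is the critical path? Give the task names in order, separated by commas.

Critical path before the change: Venue→Reviews→AVSetup→Signage = 8+8+9+7 = 32 giving 32 days.
Signage lies on that path, so at 9 days the path becomes 34 days.
That remains the longest chain; total 34 days.

Venue, Reviews, AVSetup, Signage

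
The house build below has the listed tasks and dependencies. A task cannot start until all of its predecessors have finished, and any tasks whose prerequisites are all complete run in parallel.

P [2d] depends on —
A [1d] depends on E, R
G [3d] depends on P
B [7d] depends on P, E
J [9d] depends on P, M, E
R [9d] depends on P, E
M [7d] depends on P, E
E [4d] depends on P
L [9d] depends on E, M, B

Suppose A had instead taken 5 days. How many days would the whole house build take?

22

Actual critical path: P→E→B→L = 2+4+7+9 = 22 ⇒ 22 days.
The longest path through A is only 16 days, so A has float 6.
That remains the longest chain; total 22 days.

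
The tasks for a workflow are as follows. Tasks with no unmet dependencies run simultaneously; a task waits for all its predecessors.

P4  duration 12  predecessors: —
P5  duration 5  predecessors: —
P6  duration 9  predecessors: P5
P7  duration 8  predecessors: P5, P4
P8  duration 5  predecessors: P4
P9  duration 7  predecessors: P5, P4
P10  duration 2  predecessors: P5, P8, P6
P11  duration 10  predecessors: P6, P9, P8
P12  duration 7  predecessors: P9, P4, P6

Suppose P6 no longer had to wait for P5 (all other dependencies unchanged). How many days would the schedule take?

29

Original critical path: P4→P9→P11 = 12+7+10 = 29 ⇒ 29 days.
Without P5→P6, P6's earliest start moves from 5 to 0.
After: P4→P9→P11 = 12+7+10 = 29 → 29 days.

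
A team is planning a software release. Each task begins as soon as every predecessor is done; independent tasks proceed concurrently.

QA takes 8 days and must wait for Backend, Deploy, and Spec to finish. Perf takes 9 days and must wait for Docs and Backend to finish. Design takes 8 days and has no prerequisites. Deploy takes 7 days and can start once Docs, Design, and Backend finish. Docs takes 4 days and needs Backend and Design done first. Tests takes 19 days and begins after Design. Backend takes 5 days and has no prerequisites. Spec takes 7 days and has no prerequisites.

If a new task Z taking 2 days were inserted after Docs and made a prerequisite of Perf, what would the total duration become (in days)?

Originally the project takes 27 days.
With Z inserted, Perf now waits for max(Docs, Backend, Z).
New critical path: Design→Tests = 8+19 = 27 ⇒ 27 days.

27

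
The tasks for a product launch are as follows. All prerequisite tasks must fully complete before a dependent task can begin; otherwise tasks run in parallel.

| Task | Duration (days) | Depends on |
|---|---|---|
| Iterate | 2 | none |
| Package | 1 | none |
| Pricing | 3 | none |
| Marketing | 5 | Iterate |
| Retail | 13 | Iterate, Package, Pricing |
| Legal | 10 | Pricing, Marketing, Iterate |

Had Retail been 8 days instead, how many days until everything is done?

The binding path is Iterate→Marketing→Legal = 2+5+10 = 17; finish at 17 days.
Retail has 1 day of float (longest path through it is 16).
That remains the longest chain; total 17 days.

17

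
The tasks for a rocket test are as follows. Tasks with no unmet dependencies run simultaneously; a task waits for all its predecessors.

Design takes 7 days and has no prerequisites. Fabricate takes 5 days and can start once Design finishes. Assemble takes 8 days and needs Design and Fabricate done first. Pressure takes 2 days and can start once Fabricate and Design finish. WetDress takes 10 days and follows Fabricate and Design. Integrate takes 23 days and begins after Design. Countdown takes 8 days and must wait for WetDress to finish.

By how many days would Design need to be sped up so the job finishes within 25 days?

5

Current finish: 30 days; target: 25.
Design is on every critical path, so each day cut from Design cuts the finish by one (this holds down to a finish of 24).
Need 30 − 25 = 5 days off Design → Design becomes 2 days, finish becomes 25.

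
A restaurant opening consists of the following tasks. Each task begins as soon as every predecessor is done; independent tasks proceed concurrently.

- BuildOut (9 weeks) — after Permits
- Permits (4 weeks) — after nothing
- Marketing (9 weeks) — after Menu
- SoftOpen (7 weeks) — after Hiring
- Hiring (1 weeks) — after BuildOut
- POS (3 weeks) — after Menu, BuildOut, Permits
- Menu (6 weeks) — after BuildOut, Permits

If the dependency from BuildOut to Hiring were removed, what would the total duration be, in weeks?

28

Before: longest chain Permits→BuildOut→Menu→Marketing = 4+9+6+9 = 28, finish 28.
Without BuildOut→Hiring, Hiring's earliest start moves from 13 to 0.
New critical path: Permits→BuildOut→Menu→Marketing = 4+9+6+9 = 28 ⇒ 28 weeks.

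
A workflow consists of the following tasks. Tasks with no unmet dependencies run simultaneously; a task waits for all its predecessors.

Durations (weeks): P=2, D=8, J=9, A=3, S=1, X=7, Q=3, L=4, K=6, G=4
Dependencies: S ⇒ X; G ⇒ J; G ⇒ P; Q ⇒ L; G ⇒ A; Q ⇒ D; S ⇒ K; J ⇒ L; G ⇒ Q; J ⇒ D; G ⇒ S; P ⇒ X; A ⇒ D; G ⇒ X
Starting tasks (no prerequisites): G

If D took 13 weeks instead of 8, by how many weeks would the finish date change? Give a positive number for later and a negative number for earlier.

Critical path before the change: G→J→D = 4+9+8 = 21 giving 21 weeks.
D is on the critical path; changing it to 13 makes that path 26 weeks.
That remains the longest chain; total 26 weeks.
Change in finish: 26 − 21 = +5 weeks.

5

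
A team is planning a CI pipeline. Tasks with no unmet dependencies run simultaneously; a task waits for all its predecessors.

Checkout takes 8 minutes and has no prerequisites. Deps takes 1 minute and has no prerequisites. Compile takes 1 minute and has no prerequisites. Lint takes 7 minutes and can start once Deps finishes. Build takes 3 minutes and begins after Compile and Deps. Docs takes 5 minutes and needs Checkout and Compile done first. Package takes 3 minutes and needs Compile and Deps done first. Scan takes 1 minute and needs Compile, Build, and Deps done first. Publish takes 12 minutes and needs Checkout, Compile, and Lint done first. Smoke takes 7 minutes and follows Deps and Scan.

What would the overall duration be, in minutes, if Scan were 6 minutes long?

As given, the longest chain is Checkout→Publish = 8+12 = 20, so the finish is 20 minutes.
Scan is off the critical path — its longest chain is 12 minutes, giving 8 of slack.
That remains the longest chain; total 20 minutes.

20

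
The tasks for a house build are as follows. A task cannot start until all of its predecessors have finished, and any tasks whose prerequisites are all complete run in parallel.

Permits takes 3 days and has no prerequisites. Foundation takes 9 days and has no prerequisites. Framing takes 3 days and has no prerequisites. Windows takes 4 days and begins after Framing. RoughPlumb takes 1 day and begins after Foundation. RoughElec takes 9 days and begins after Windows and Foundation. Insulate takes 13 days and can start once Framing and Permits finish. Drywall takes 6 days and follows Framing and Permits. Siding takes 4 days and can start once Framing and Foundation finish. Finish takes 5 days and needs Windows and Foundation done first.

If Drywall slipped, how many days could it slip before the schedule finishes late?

Critical path: Foundation→RoughElec = 9+9 = 18, so the finish is 18 days.
Longest path through Drywall: 9 days (earliest finish 9, latest finish 18).
Float = 18 − 9 = 9.

9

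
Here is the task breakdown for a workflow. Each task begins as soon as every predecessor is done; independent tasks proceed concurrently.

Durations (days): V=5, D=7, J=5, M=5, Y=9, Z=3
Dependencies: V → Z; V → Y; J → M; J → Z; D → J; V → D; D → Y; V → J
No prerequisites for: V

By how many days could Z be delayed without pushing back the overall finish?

2

The longest chain is V→D→J→M = 5+7+5+5 = 22; overall finish 22 days.
Z finishes as early as 20 and must finish by 22.
Slack of Z = 19 − 17 = 2 days.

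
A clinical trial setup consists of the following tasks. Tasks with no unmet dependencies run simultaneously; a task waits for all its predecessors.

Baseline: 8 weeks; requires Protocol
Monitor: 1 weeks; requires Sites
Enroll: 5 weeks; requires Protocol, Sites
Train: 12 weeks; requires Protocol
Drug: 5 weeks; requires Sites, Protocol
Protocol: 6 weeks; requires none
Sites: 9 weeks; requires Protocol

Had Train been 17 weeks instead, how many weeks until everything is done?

23

The binding path is Protocol→Sites→Drug = 6+9+5 = 20; finish at 20 weeks.
Train has 2 weeks of float (longest path through it is 18).
The binding chain switches to Protocol→Train = 6+17 = 23; finish 23 weeks.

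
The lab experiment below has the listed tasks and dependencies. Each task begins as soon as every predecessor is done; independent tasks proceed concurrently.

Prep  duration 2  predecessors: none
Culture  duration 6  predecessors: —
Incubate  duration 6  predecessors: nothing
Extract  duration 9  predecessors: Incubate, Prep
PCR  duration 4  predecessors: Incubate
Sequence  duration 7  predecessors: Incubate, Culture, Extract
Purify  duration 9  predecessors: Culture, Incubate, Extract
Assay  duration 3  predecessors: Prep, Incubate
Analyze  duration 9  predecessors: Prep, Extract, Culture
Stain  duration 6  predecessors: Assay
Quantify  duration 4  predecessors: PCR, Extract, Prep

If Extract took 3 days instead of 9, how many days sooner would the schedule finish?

Actual critical path: Incubate→Extract→Purify = 6+9+9 = 24 ⇒ 24 days.
Extract lies on that path, so at 3 days the path becomes 18 days.
The critical path is still Incubate→Extract→Purify; finish is now 18 days.
Change in finish: 18 − 24 = -6 days.

6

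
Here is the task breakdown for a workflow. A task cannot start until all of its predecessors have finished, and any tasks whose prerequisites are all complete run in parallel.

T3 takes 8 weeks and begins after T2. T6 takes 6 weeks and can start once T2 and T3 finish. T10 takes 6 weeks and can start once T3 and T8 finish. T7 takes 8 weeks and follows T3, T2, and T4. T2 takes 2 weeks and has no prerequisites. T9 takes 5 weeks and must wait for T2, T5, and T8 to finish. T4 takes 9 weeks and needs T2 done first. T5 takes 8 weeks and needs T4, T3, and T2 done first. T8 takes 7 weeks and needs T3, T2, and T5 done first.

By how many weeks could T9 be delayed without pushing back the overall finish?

1

The longest chain is T2→T4→T5→T8→T10 = 2+9+8+7+6 = 32; overall finish 32 weeks.
Longest path through T9: 31 weeks (earliest finish 31, latest finish 32).
Slack of T9 = 27 − 26 = 1 week.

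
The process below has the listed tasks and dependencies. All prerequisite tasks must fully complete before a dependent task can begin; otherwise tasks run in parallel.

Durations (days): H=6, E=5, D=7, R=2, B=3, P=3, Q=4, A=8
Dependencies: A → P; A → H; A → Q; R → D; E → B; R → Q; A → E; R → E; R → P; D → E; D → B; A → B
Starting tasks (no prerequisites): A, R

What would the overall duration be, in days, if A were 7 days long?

17

As given, the longest chain is R→D→E→B = 2+7+5+3 = 17, so the finish is 17 days.
A has 1 day of float (longest path through it is 16).
No other chain overtakes it, so the finish is 17 days.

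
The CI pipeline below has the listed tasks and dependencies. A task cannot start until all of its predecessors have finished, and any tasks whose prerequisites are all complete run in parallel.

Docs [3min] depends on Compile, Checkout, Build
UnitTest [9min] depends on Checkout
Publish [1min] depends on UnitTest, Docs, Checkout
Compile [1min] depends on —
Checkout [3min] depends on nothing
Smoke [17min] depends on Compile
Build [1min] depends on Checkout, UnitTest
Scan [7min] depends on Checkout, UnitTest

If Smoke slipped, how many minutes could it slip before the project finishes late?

1

Critical path: Checkout→UnitTest→Scan = 3+9+7 = 19, so the finish is 19 minutes.
Smoke finishes as early as 18 and must finish by 19.
Float = 19 − 18 = 1.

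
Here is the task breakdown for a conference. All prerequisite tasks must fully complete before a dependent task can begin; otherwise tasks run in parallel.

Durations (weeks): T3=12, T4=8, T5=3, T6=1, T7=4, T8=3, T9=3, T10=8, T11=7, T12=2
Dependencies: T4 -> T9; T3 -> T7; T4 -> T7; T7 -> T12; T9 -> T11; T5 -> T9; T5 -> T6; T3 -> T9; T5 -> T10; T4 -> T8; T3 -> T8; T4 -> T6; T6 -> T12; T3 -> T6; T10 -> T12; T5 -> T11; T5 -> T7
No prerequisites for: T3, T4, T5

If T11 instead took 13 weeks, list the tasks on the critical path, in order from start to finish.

T3, T9, T11

Critical path before the change: T3→T9→T11 = 12+3+7 = 22 giving 22 weeks.
T11 lies on that path, so at 13 weeks the path becomes 28 weeks.
The critical path is still T3→T9→T11; finish is now 28 weeks.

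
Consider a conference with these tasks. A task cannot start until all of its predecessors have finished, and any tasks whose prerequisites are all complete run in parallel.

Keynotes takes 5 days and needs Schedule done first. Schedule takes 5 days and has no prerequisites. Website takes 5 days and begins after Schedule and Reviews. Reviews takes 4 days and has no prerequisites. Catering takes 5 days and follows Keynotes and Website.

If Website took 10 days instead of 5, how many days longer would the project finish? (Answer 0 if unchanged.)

5

Baseline: Schedule→Website→Catering = 5+5+5 = 15 → 15 days.
Since Website is critical, the +5 change carries straight to that chain (now 20 days).
That remains the longest chain; total 20 days.
Change in finish: 20 − 15 = +5 days.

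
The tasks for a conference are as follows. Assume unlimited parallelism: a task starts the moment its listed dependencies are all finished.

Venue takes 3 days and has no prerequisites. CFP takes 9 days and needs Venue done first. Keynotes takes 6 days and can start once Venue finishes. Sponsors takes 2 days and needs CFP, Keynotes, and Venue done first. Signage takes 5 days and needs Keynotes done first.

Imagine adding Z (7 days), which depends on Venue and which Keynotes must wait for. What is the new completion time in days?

Originally the plan takes 14 days.
With Z inserted, Keynotes now waits for max(Venue, Z).
New critical path: Venue→Z→Keynotes→Signage = 3+7+6+5 = 21 ⇒ 21 days.

21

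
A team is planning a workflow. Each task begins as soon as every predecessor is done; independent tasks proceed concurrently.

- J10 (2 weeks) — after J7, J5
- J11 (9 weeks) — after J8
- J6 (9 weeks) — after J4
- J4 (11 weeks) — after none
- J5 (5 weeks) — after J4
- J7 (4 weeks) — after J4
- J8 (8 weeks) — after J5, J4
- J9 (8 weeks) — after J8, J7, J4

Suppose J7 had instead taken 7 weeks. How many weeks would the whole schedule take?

33

As given, the longest chain is J4→J5→J8→J11 = 11+5+8+9 = 33, so the finish is 33 weeks.
The longest path through J7 is only 23 weeks, so J7 has float 10.
The critical path is still J4→J5→J8→J11; finish is now 33 weeks.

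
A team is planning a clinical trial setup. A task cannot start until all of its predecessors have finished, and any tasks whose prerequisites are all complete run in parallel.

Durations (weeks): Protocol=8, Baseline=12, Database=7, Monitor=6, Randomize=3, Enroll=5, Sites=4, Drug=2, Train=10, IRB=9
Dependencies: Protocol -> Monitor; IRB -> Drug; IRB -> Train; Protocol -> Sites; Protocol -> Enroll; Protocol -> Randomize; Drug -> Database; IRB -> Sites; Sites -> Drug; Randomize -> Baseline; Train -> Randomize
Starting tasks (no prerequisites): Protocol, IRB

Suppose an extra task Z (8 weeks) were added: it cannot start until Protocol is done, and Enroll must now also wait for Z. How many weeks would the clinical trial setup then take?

34

Originally the clinical trial setup takes 34 weeks.
With Z inserted, Enroll now waits for max(Protocol, Z).
New critical path: IRB→Train→Randomize→Baseline = 9+10+3+12 = 34 ⇒ 34 weeks.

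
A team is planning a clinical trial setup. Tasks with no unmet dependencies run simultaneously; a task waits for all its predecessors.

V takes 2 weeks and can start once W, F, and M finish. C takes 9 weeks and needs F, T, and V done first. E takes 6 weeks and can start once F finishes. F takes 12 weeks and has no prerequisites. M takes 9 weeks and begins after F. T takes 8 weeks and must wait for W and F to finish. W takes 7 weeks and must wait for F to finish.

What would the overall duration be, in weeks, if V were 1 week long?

36

As given, the longest chain is F→W→T→C = 12+7+8+9 = 36, so the finish is 36 weeks.
V is off the critical path — its longest chain is 32 weeks, giving 4 of slack.
The critical path is still F→W→T→C; finish is now 36 weeks.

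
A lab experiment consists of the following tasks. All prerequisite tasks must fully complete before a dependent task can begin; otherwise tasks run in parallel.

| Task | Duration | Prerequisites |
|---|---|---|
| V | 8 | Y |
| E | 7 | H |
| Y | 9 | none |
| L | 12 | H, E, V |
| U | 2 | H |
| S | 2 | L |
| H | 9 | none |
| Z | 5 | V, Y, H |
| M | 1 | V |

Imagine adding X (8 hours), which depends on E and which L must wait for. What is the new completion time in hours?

38

Originally the plan takes 31 hours.
With X inserted, L now waits for max(H, E, V, X).
New critical path: H→E→X→L→S = 9+7+8+12+2 = 38 ⇒ 38 hours.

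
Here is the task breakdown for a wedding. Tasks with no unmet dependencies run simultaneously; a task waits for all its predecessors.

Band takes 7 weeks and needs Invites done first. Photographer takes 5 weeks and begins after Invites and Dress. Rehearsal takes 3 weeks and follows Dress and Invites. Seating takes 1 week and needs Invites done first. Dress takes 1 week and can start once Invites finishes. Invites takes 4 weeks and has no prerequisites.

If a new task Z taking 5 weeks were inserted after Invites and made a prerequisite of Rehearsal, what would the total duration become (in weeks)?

12

Originally the wedding takes 11 weeks.
With Z inserted, Rehearsal now waits for max(Dress, Invites, Z).
New critical path: Invites→Z→Rehearsal = 4+5+3 = 12 ⇒ 12 weeks.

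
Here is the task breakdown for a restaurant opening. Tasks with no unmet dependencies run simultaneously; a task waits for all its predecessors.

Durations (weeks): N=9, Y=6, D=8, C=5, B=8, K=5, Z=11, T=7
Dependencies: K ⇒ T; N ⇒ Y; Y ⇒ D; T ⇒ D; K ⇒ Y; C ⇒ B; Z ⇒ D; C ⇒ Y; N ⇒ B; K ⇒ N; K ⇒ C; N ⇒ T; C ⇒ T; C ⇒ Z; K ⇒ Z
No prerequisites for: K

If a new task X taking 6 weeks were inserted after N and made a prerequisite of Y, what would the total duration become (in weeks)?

34

Originally the job takes 29 weeks.
With X inserted, Y now waits for max(C, K, N, X).
New critical path: K→N→X→Y→D = 5+9+6+6+8 = 34 ⇒ 34 weeks.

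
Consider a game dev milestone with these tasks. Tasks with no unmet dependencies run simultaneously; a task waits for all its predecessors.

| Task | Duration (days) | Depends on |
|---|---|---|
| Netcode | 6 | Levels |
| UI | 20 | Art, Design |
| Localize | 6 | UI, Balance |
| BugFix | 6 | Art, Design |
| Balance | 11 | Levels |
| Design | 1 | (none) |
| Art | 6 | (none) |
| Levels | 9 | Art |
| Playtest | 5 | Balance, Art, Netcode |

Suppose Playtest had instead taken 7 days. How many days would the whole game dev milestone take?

The binding path is Art→Levels→Balance→Localize = 6+9+11+6 = 32; finish at 32 days.
Playtest is off the critical path — its longest chain is 31 days, giving 1 of slack.
New critical path: Art→Levels→Balance→Playtest = 6+9+11+7 = 33 ⇒ 33 days.

33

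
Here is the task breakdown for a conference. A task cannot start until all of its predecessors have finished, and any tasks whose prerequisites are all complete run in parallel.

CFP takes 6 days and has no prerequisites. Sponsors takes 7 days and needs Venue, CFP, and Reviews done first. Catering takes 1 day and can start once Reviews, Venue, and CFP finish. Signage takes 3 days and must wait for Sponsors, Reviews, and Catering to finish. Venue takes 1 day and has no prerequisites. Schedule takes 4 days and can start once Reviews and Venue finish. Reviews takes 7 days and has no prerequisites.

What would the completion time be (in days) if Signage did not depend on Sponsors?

14

Before: longest chain Reviews→Sponsors→Signage = 7+7+3 = 17, finish 17.
Without Sponsors→Signage, Signage's earliest start moves from 14 to 8.
The longest chain is now Reviews→Sponsors = 7+7 = 14, so the project takes 14 days.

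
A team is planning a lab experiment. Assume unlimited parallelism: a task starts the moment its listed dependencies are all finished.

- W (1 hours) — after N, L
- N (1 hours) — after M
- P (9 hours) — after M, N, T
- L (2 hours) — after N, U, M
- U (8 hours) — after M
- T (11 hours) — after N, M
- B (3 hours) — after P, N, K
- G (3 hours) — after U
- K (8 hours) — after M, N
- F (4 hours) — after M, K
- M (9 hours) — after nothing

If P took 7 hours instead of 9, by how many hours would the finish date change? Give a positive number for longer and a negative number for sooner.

The binding path is M→N→T→P→B = 9+1+11+9+3 = 33; finish at 33 hours.
P lies on that path, so at 7 hours the path becomes 31 hours.
That remains the longest chain; total 31 hours.
Change in finish: 31 − 33 = -2 hours.

-2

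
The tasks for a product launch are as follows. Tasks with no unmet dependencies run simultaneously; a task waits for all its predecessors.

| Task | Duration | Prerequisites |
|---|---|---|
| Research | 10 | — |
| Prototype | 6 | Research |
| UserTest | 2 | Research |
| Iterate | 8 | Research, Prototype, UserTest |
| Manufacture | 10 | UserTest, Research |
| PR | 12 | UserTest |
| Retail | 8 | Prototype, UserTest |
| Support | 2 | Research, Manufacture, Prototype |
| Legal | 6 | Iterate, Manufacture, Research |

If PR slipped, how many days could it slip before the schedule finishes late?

6

Critical path: Research→Prototype→Iterate→Legal = 10+6+8+6 = 30, so the finish is 30 days.
PR finishes as early as 24 and must finish by 30.
So PR can slip 30 − 24 = 6 days.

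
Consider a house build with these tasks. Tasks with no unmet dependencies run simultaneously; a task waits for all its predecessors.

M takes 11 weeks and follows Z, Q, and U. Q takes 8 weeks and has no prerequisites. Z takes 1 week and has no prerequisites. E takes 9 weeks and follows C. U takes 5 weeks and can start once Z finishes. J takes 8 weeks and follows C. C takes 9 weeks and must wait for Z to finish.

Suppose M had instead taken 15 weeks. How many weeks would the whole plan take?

23

As given, the longest chain is Q→M = 8+11 = 19, so the finish is 19 weeks.
M lies on that path, so at 15 weeks the path becomes 23 weeks.
The critical path is still Q→M; finish is now 23 weeks.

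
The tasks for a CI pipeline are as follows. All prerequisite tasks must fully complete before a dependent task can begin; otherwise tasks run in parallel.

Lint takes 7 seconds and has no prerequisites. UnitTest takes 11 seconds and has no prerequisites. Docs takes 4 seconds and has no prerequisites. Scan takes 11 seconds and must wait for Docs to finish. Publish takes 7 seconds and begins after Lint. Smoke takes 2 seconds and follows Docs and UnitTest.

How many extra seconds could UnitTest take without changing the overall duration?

2

Critical path: Docs→Scan = 4+11 = 15, so the finish is 15 seconds.
UnitTest finishes as early as 11 and must finish by 13.
Float = 15 − 13 = 2.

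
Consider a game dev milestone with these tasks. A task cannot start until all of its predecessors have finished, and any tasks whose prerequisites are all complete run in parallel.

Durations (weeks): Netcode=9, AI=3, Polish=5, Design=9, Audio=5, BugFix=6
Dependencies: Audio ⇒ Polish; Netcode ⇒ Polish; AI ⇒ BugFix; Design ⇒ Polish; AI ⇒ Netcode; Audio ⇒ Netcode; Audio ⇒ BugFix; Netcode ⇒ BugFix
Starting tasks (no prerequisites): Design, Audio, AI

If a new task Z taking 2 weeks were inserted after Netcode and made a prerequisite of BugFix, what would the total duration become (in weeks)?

22

Originally the plan takes 20 weeks.
With Z inserted, BugFix now waits for max(Audio, Netcode, AI, Z).
New critical path: Audio→Netcode→Z→BugFix = 5+9+2+6 = 22 ⇒ 22 weeks.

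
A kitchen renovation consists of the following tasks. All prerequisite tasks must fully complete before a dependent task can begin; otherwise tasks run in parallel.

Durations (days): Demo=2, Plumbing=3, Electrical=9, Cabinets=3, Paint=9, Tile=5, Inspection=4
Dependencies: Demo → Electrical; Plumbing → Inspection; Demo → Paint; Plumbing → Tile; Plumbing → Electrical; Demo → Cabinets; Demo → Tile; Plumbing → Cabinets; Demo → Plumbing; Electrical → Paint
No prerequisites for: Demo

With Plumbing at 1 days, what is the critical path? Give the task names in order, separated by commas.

As given, the longest chain is Demo→Plumbing→Electrical→Paint = 2+3+9+9 = 23, so the finish is 23 days.
Since Plumbing is critical, the -2 change carries straight to that chain (now 21 days).
The critical path is still Demo→Plumbing→Electrical→Paint; finish is now 21 days.

Demo, Plumbing, Electrical, Paint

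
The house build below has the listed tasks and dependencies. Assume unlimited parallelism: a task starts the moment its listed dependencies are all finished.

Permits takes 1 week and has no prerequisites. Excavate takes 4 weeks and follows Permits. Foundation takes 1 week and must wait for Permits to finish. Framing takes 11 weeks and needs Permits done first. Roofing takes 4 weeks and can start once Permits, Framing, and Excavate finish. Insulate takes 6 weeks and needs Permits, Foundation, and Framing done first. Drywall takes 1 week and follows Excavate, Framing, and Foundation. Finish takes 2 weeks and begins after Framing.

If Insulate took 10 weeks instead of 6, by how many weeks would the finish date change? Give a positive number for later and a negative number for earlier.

4

As given, the longest chain is Permits→Framing→Insulate = 1+11+6 = 18, so the finish is 18 weeks.
Insulate is on the critical path; changing it to 10 makes that path 22 weeks.
The critical path is still Permits→Framing→Insulate; finish is now 22 weeks.
Change in finish: 22 − 18 = +4 weeks.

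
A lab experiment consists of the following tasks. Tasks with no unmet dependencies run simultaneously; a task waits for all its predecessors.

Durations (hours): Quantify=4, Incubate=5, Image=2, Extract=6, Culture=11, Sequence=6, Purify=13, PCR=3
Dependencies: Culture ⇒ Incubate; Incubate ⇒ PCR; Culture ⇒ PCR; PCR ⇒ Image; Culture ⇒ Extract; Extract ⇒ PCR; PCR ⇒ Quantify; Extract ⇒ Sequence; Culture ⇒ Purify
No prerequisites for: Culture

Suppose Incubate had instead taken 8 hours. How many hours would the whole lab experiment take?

The binding path is Culture→Extract→PCR→Quantify = 11+6+3+4 = 24; finish at 24 hours.
The longest path through Incubate is only 23 hours, so Incubate has float 1.
New critical path: Culture→Incubate→PCR→Quantify = 11+8+3+4 = 26 ⇒ 26 hours.

26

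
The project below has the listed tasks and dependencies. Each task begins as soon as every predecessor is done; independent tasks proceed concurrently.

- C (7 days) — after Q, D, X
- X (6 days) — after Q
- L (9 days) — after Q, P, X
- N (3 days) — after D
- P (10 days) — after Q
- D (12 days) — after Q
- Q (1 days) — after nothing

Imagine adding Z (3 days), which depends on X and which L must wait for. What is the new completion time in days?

20

Originally the project takes 20 days.
With Z inserted, L now waits for max(Q, P, X, Z).
New critical path: Q→D→C = 1+12+7 = 20 ⇒ 20 days.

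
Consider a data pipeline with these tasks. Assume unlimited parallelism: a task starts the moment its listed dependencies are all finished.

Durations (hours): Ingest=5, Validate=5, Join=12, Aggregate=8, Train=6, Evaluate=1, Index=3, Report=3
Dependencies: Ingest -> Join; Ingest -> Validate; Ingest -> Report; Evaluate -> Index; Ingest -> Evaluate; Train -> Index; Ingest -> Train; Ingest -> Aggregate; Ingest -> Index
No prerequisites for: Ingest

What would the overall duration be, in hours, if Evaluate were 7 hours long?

17

Critical path before the change: Ingest→Join = 5+12 = 17 giving 17 hours.
Evaluate is off the critical path — its longest chain is 9 hours, giving 8 of slack.
That remains the longest chain; total 17 hours.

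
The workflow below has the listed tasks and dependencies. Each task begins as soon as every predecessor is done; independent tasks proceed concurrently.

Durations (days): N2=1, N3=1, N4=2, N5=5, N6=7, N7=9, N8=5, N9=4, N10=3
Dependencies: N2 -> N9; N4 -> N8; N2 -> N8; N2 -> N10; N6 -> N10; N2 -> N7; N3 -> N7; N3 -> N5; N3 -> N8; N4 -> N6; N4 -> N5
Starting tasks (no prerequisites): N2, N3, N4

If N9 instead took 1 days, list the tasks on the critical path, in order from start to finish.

Actual critical path: N4→N6→N10 = 2+7+3 = 12 ⇒ 12 days.
The longest path through N9 is only 5 days, so N9 has float 7.
The critical path is still N4→N6→N10; finish is now 12 days.

N4, N6, N10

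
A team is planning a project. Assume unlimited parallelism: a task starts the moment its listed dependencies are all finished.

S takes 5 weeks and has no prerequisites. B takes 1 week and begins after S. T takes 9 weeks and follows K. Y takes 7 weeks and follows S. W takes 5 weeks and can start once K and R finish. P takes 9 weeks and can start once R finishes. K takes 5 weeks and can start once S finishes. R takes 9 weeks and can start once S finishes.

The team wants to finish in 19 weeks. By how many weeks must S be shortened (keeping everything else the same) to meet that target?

Current finish: 23 weeks; target: 19.
S is on every critical path, so each week cut from S cuts the finish by one (this holds down to a finish of 19).
Need 23 − 19 = 4 weeks off S → S becomes 1 week, finish becomes 19.

4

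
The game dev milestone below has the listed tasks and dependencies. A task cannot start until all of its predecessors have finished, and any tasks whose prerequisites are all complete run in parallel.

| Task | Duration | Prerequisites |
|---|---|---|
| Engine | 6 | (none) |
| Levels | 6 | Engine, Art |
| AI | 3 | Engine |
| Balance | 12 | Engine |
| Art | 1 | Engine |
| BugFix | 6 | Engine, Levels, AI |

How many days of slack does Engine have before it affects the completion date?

0

Engine→Art→Levels→BugFix = 6+1+6+6 = 19 sets the makespan at 19 days.
Engine finishes as early as 6 and must finish by 6.
Float = 19 − 19 = 0.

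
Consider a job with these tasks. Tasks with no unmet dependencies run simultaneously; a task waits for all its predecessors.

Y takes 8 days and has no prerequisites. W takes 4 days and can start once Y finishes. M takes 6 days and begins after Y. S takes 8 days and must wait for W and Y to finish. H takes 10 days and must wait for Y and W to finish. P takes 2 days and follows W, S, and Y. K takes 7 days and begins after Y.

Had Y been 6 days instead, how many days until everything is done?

As given, the longest chain is Y→W→S→P = 8+4+8+2 = 22, so the finish is 22 days.
Y is on the critical path; changing it to 6 makes that path 20 days.
That remains the longest chain; total 20 days.

20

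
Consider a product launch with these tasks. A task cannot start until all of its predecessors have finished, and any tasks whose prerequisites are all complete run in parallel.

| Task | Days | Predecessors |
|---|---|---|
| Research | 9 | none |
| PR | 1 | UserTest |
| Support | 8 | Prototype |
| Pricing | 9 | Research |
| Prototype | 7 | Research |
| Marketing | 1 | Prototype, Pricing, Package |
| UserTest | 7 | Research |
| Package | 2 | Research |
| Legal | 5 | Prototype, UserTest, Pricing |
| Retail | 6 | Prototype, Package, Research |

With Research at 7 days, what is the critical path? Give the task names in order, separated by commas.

Research, Prototype, Support

Actual critical path: Research→Prototype→Support = 9+7+8 = 24 ⇒ 24 days.
Research lies on that path, so at 7 days the path becomes 22 days.
That remains the longest chain; total 22 days.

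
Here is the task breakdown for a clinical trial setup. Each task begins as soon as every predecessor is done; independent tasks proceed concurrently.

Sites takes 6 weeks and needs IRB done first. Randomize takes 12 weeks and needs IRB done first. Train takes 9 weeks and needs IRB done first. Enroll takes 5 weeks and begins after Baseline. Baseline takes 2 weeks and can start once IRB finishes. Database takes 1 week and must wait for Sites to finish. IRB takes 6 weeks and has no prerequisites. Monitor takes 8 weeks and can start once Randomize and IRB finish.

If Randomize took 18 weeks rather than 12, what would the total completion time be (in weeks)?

32

As given, the longest chain is IRB→Randomize→Monitor = 6+12+8 = 26, so the finish is 26 weeks.
Since Randomize is critical, the +6 change carries straight to that chain (now 32 weeks).
The critical path is still IRB→Randomize→Monitor; finish is now 32 weeks.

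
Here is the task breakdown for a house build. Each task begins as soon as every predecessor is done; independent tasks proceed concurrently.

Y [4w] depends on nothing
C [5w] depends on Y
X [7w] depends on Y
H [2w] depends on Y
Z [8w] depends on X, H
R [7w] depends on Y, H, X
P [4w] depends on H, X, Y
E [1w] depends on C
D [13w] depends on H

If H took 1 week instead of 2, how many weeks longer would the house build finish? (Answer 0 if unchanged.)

The binding path is Y→H→D = 4+2+13 = 19; finish at 19 weeks.
H lies on that path, so at 1 week the path becomes 18 weeks.
Now Y→X→Z = 4+7+8 = 19 is longest, so the finish becomes 19 weeks.
Change in finish: 19 − 19 = +0 weeks.

0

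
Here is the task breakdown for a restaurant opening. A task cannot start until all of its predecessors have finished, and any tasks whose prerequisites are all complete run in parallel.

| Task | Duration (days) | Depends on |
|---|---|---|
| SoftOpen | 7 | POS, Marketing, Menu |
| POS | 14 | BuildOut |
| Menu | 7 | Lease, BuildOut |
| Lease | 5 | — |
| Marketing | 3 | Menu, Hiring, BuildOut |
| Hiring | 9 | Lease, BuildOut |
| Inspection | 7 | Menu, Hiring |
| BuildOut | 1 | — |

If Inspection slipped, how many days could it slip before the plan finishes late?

3

The longest chain is Lease→Hiring→Marketing→SoftOpen = 5+9+3+7 = 24; overall finish 24 days.
Longest path through Inspection: 21 days (earliest finish 21, latest finish 24).
Slack of Inspection = 17 − 14 = 3 days.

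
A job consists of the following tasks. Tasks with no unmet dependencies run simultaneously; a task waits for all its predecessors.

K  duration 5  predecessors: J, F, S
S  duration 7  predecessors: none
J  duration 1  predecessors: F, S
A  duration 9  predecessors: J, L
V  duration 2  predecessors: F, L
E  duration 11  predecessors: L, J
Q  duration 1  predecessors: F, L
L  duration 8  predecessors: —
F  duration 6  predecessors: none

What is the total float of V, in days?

Critical path: S→J→E = 7+1+11 = 19, so the finish is 19 days.
Longest path through V: 10 days (earliest finish 10, latest finish 19).
Float = 19 − 10 = 9.

9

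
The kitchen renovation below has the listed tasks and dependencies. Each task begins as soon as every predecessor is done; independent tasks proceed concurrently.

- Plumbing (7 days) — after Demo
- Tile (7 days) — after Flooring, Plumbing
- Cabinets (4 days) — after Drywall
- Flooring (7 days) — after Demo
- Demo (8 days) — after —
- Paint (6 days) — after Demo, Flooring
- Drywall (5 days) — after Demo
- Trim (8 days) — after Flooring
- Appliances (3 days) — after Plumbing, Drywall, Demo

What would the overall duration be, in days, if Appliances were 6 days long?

23

Actual critical path: Demo→Flooring→Trim = 8+7+8 = 23 ⇒ 23 days.
Appliances is off the critical path — its longest chain is 18 days, giving 5 of slack.
The critical path is still Demo→Flooring→Trim; finish is now 23 days.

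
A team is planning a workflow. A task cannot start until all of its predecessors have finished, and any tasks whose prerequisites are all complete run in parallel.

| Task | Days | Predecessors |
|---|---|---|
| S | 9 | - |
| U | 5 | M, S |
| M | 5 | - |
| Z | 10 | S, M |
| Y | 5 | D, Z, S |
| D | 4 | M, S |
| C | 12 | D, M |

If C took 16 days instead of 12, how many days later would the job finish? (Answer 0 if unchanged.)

Critical path before the change: S→D→C = 9+4+12 = 25 giving 25 days.
Since C is critical, the +4 change carries straight to that chain (now 29 days).
No other chain overtakes it, so the finish is 29 days.
Change in finish: 29 − 25 = +4 days.

4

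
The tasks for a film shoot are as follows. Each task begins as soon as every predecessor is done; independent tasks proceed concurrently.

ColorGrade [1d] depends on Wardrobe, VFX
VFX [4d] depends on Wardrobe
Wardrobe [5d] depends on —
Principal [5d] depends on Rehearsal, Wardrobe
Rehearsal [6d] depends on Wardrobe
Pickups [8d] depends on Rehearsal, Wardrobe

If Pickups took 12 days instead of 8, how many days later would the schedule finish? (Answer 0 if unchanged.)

The binding path is Wardrobe→Rehearsal→Pickups = 5+6+8 = 19; finish at 19 days.
Since Pickups is critical, the +4 change carries straight to that chain (now 23 days).
The critical path is still Wardrobe→Rehearsal→Pickups; finish is now 23 days.
Change in finish: 23 − 19 = +4 days.

4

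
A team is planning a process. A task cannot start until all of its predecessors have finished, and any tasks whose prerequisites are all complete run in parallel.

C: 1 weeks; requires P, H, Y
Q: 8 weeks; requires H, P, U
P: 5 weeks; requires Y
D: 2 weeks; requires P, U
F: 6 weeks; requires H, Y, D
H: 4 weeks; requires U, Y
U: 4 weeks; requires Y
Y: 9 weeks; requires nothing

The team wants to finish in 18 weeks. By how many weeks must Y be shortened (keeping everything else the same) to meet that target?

Current finish: 25 weeks; target: 18.
Y is on every critical path, so each week cut from Y cuts the finish by one (this holds down to a finish of 17).
Need 25 − 18 = 7 weeks off Y → Y becomes 2 weeks, finish becomes 18.

7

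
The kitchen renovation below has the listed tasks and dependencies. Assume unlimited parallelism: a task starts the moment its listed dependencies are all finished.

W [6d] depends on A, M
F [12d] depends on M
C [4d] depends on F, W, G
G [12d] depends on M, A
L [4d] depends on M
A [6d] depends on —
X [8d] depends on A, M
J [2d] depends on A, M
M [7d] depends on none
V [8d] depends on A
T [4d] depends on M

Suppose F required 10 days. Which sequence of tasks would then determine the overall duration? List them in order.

M, G, C

Actual critical path: M→F→C = 7+12+4 = 23 ⇒ 23 days.
Since F is critical, the -2 change carries straight to that chain (now 21 days).
New critical path: M→G→C = 7+12+4 = 23 ⇒ 23 days.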